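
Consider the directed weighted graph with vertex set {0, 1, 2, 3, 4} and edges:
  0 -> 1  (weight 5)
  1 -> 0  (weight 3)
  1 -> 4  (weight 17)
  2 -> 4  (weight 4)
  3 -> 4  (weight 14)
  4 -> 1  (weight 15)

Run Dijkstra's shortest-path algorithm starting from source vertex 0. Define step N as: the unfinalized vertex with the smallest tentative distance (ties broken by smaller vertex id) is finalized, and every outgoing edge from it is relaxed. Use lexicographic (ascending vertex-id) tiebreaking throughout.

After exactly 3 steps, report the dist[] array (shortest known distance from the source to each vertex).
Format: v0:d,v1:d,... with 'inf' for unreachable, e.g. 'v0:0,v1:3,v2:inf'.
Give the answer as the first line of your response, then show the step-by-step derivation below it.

v0:0,v1:5,v2:inf,v3:inf,v4:22

step 1: dist = v0:0,v1:5,v2:inf,v3:inf,v4:inf
step 2: dist = v0:0,v1:5,v2:inf,v3:inf,v4:22
step 3: dist = v0:0,v1:5,v2:inf,v3:inf,v4:22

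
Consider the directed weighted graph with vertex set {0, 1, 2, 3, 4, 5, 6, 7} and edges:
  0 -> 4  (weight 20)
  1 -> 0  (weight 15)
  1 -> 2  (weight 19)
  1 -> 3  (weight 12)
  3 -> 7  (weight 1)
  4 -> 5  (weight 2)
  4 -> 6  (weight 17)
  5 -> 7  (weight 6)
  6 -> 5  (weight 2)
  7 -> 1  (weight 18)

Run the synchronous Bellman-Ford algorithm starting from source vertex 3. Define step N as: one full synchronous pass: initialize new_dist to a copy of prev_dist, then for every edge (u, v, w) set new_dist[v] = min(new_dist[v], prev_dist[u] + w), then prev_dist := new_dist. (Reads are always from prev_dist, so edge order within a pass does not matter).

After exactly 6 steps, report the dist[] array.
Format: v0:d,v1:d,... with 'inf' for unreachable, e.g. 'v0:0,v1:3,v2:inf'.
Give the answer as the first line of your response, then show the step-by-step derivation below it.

v0:34,v1:19,v2:38,v3:0,v4:54,v5:56,v6:71,v7:1

step 1: dist = v0:inf,v1:inf,v2:inf,v3:0,v4:inf,v5:inf,v6:inf,v7:1
step 2: dist = v0:inf,v1:19,v2:inf,v3:0,v4:inf,v5:inf,v6:inf,v7:1
step 3: dist = v0:34,v1:19,v2:38,v3:0,v4:inf,v5:inf,v6:inf,v7:1
step 4: dist = v0:34,v1:19,v2:38,v3:0,v4:54,v5:inf,v6:inf,v7:1
step 5: dist = v0:34,v1:19,v2:38,v3:0,v4:54,v5:56,v6:71,v7:1
step 6: dist = v0:34,v1:19,v2:38,v3:0,v4:54,v5:56,v6:71,v7:1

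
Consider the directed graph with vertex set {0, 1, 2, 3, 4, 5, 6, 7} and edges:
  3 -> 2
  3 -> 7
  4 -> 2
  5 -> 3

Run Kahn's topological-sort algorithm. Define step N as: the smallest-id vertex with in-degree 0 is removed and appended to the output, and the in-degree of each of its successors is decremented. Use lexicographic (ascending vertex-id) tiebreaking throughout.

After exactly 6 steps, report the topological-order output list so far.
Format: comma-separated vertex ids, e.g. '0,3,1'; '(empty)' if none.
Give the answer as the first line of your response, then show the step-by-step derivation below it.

0,1,4,5,3,2

step 1: output 0; order=[0]; indeg=(0,0,2,1,0,0,0,1)
step 2: output 1; order=[0,1]; indeg=(0,0,2,1,0,0,0,1)
step 3: output 4; order=[0,1,4]; indeg=(0,0,1,1,0,0,0,1)
step 4: output 5; order=[0,1,4,5]; indeg=(0,0,1,0,0,0,0,1)
step 5: output 3; order=[0,1,4,5,3]; indeg=(0,0,0,0,0,0,0,0)
step 6: output 2; order=[0,1,4,5,3,2]; indeg=(0,0,0,0,0,0,0,0)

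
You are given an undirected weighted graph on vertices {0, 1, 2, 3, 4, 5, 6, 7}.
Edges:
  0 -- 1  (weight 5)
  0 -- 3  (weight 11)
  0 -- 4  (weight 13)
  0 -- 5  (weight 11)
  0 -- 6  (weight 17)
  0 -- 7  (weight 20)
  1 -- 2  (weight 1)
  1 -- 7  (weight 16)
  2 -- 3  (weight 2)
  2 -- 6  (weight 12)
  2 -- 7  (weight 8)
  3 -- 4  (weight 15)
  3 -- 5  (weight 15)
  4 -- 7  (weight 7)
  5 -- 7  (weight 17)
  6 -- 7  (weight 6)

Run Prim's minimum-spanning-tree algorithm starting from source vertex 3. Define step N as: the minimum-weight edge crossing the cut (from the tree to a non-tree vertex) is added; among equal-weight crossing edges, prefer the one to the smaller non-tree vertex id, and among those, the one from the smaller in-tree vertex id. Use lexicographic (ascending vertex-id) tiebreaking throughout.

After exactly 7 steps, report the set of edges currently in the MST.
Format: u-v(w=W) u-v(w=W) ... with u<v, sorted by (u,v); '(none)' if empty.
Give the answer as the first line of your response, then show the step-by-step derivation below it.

0-1(w=5) 0-5(w=11) 1-2(w=1) 2-3(w=2) 2-7(w=8) 4-7(w=7) 6-7(w=6)

step 1: add edge 2-3 (w=2); MST = {2-3(w=2)}
step 2: add edge 1-2 (w=1); MST = {1-2(w=1) 2-3(w=2)}
step 3: add edge 0-1 (w=5); MST = {0-1(w=5) 1-2(w=1) 2-3(w=2)}
step 4: add edge 2-7 (w=8); MST = {0-1(w=5) 1-2(w=1) 2-3(w=2) 2-7(w=8)}
step 5: add edge 6-7 (w=6); MST = {0-1(w=5) 1-2(w=1) 2-3(w=2) 2-7(w=8) 6-7(w=6)}
step 6: add edge 4-7 (w=7); MST = {0-1(w=5) 1-2(w=1) 2-3(w=2) 2-7(w=8) 4-7(w=7) 6-7(w=6)}
step 7: add edge 0-5 (w=11); MST = {0-1(w=5) 0-5(w=11) 1-2(w=1) 2-3(w=2) 2-7(w=8) 4-7(w=7) 6-7(w=6)}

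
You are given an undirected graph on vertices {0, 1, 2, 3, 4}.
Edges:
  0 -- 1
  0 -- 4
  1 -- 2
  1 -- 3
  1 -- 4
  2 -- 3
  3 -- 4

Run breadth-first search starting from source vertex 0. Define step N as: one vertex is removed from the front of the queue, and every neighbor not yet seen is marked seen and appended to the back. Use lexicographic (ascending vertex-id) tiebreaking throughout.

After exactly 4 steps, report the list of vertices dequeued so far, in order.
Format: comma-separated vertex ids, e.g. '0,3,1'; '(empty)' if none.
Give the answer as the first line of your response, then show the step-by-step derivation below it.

0,1,4,2

step 1: dequeue 0; queue=[1,4]; order=0
step 2: dequeue 1; queue=[4,2,3]; order=0,1
step 3: dequeue 4; queue=[2,3]; order=0,1,4
step 4: dequeue 2; queue=[3]; order=0,1,4,2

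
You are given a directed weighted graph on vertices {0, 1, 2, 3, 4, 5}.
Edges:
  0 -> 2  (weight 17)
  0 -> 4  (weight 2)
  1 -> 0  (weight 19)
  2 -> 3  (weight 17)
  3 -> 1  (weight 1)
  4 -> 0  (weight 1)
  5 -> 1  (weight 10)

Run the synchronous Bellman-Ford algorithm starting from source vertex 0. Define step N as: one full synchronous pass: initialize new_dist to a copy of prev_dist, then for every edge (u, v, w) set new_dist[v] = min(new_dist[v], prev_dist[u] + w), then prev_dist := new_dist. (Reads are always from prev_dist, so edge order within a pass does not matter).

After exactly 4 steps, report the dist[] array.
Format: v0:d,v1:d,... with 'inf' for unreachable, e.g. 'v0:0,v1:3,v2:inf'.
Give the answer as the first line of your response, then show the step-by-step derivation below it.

v0:0,v1:35,v2:17,v3:34,v4:2,v5:inf

step 1: dist = v0:0,v1:inf,v2:17,v3:inf,v4:2,v5:inf
step 2: dist = v0:0,v1:inf,v2:17,v3:34,v4:2,v5:inf
step 3: dist = v0:0,v1:35,v2:17,v3:34,v4:2,v5:inf
step 4: dist = v0:0,v1:35,v2:17,v3:34,v4:2,v5:inf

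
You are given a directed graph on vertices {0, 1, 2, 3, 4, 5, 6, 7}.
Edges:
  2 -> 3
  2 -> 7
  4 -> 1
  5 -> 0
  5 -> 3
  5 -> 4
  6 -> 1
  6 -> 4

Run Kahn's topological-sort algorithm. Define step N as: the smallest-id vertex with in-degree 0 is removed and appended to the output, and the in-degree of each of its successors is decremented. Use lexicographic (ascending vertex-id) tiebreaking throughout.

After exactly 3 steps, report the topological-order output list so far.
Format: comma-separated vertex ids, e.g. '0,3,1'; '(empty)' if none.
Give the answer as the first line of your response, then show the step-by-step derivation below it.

2,5,0

step 1: output 2; order=[2]; indeg=(1,2,0,1,2,0,0,0)
step 2: output 5; order=[2,5]; indeg=(0,2,0,0,1,0,0,0)
step 3: output 0; order=[2,5,0]; indeg=(0,2,0,0,1,0,0,0)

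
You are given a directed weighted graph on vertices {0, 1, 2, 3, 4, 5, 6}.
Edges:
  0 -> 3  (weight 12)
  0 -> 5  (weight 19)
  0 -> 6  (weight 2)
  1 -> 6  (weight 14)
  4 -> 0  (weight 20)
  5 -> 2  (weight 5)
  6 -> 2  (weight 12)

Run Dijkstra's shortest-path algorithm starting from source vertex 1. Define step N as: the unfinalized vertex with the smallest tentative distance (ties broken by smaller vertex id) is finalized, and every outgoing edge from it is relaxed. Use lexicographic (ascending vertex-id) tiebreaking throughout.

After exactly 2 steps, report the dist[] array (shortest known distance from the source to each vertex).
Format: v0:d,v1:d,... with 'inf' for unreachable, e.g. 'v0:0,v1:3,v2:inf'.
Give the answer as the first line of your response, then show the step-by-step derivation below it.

v0:inf,v1:0,v2:26,v3:inf,v4:inf,v5:inf,v6:14

step 1: dist = v0:inf,v1:0,v2:inf,v3:inf,v4:inf,v5:inf,v6:14
step 2: dist = v0:inf,v1:0,v2:26,v3:inf,v4:inf,v5:inf,v6:14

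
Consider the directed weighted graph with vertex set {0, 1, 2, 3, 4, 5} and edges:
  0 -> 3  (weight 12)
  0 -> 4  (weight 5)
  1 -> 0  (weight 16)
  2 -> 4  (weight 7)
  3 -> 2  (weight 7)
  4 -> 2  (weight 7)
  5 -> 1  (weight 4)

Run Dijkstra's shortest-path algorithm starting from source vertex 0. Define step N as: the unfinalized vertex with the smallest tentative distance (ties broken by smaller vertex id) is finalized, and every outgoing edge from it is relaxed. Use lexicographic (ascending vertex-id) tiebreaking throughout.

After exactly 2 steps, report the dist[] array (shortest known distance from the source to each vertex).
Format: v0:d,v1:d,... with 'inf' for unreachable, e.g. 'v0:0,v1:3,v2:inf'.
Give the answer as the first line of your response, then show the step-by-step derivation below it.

v0:0,v1:inf,v2:12,v3:12,v4:5,v5:inf

step 1: dist = v0:0,v1:inf,v2:inf,v3:12,v4:5,v5:inf
step 2: dist = v0:0,v1:inf,v2:12,v3:12,v4:5,v5:inf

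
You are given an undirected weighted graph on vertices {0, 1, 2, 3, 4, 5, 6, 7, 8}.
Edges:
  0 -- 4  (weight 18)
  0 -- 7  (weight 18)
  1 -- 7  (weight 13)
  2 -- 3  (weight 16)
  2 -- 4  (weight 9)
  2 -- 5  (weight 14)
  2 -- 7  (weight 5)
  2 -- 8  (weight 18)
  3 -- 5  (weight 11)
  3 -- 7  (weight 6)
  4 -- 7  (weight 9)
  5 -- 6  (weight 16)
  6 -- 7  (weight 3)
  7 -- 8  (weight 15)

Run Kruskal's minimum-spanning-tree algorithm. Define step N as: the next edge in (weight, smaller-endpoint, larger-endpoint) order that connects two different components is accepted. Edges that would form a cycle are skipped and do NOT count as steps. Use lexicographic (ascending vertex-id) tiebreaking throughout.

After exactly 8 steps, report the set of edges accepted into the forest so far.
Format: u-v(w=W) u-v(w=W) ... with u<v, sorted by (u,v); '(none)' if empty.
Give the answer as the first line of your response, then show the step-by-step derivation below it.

0-4(w=18) 1-7(w=13) 2-4(w=9) 2-7(w=5) 3-5(w=11) 3-7(w=6) 6-7(w=3) 7-8(w=15)

step 1: add edge 6-7 (w=3); MST = {6-7(w=3)}
step 2: add edge 2-7 (w=5); MST = {2-7(w=5) 6-7(w=3)}
step 3: add edge 3-7 (w=6); MST = {2-7(w=5) 3-7(w=6) 6-7(w=3)}
step 4: add edge 2-4 (w=9); MST = {2-4(w=9) 2-7(w=5) 3-7(w=6) 6-7(w=3)}
step 5: add edge 3-5 (w=11); MST = {2-4(w=9) 2-7(w=5) 3-5(w=11) 3-7(w=6) 6-7(w=3)}
step 6: add edge 1-7 (w=13); MST = {1-7(w=13) 2-4(w=9) 2-7(w=5) 3-5(w=11) 3-7(w=6) 6-7(w=3)}
step 7: add edge 7-8 (w=15); MST = {1-7(w=13) 2-4(w=9) 2-7(w=5) 3-5(w=11) 3-7(w=6) 6-7(w=3) 7-8(w=15)}
step 8: add edge 0-4 (w=18); MST = {0-4(w=18) 1-7(w=13) 2-4(w=9) 2-7(w=5) 3-5(w=11) 3-7(w=6) 6-7(w=3) 7-8(w=15)}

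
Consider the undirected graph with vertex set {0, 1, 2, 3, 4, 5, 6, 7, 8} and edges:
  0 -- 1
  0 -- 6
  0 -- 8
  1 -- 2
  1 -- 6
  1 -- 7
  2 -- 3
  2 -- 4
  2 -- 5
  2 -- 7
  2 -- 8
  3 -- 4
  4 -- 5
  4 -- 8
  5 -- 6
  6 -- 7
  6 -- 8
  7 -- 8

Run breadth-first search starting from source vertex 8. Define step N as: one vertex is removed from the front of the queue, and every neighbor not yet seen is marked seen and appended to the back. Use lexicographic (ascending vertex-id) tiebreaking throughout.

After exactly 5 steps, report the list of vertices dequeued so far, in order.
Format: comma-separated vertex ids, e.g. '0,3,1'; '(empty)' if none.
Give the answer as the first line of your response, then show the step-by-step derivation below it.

8,0,2,4,6

step 1: dequeue 8; queue=[0,2,4,6,7]; order=8
step 2: dequeue 0; queue=[2,4,6,7,1]; order=8,0
step 3: dequeue 2; queue=[4,6,7,1,3,5]; order=8,0,2
step 4: dequeue 4; queue=[6,7,1,3,5]; order=8,0,2,4
step 5: dequeue 6; queue=[7,1,3,5]; order=8,0,2,4,6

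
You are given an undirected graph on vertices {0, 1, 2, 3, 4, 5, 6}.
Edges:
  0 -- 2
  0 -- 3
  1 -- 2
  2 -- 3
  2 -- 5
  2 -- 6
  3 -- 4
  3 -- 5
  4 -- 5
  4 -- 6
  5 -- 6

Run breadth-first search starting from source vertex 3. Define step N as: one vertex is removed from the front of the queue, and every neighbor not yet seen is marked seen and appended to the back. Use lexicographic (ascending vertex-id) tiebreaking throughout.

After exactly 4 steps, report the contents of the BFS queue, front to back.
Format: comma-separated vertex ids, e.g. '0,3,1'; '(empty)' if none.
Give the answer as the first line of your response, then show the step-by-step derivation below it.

5,1,6

step 1: dequeue 3; queue=[0,2,4,5]; order=3
step 2: dequeue 0; queue=[2,4,5]; order=3,0
step 3: dequeue 2; queue=[4,5,1,6]; order=3,0,2
step 4: dequeue 4; queue=[5,1,6]; order=3,0,2,4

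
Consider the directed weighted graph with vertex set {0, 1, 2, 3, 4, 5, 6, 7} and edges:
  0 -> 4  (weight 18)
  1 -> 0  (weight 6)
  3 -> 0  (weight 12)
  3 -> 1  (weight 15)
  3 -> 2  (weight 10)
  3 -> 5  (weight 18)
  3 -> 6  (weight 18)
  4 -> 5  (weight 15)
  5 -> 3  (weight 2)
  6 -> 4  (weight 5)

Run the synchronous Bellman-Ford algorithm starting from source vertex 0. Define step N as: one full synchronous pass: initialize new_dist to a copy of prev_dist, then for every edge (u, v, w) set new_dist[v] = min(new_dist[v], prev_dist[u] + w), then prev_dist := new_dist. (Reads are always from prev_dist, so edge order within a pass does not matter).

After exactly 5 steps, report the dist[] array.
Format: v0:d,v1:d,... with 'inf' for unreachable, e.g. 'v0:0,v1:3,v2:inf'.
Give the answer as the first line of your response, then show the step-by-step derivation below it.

v0:0,v1:50,v2:45,v3:35,v4:18,v5:33,v6:53,v7:inf

step 1: dist = v0:0,v1:inf,v2:inf,v3:inf,v4:18,v5:inf,v6:inf,v7:inf
step 2: dist = v0:0,v1:inf,v2:inf,v3:inf,v4:18,v5:33,v6:inf,v7:inf
step 3: dist = v0:0,v1:inf,v2:inf,v3:35,v4:18,v5:33,v6:inf,v7:inf
step 4: dist = v0:0,v1:50,v2:45,v3:35,v4:18,v5:33,v6:53,v7:inf
step 5: dist = v0:0,v1:50,v2:45,v3:35,v4:18,v5:33,v6:53,v7:inf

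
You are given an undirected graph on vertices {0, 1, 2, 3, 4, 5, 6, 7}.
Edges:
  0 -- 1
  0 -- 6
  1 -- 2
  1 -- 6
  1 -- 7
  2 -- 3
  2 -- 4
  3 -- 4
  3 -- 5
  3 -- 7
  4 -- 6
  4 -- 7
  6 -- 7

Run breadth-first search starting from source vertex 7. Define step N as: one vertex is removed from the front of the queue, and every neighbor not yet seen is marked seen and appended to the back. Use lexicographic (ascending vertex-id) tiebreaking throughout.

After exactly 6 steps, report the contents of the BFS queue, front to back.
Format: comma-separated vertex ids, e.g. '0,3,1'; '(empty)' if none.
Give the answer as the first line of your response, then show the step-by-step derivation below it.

2,5

step 1: dequeue 7; queue=[1,3,4,6]; order=7
step 2: dequeue 1; queue=[3,4,6,0,2]; order=7,1
step 3: dequeue 3; queue=[4,6,0,2,5]; order=7,1,3
step 4: dequeue 4; queue=[6,0,2,5]; order=7,1,3,4
step 5: dequeue 6; queue=[0,2,5]; order=7,1,3,4,6
step 6: dequeue 0; queue=[2,5]; order=7,1,3,4,6,0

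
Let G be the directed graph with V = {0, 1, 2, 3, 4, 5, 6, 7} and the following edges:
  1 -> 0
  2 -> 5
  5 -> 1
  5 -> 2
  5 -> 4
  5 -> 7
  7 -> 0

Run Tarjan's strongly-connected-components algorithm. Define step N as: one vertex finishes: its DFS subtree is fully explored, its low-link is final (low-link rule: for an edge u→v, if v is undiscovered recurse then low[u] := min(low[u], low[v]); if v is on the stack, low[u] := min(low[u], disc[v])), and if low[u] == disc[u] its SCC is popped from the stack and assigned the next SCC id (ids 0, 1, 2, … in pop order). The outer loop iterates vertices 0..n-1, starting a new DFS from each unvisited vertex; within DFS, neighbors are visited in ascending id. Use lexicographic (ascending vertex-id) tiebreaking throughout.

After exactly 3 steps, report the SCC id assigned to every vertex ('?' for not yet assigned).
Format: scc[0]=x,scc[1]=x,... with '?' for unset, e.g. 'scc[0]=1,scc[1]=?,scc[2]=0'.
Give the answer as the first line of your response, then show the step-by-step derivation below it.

scc[0]=0,scc[1]=1,scc[2]=?,scc[3]=?,scc[4]=2,scc[5]=?,scc[6]=?,scc[7]=?

step 1: low=(low[0]=0,low[1]=?,low[2]=?,low[3]=?,low[4]=?,low[5]=?,low[6]=?,low[7]=?); scc=(scc[0]=0,scc[1]=?,scc[2]=?,scc[3]=?,scc[4]=?,scc[5]=?,scc[6]=?,scc[7]=?)
step 2: low=(low[0]=0,low[1]=1,low[2]=?,low[3]=?,low[4]=?,low[5]=?,low[6]=?,low[7]=?); scc=(scc[0]=0,scc[1]=1,scc[2]=?,scc[3]=?,scc[4]=?,scc[5]=?,scc[6]=?,scc[7]=?)
step 3: low=(low[0]=0,low[1]=1,low[2]=2,low[3]=?,low[4]=4,low[5]=2,low[6]=?,low[7]=?); scc=(scc[0]=0,scc[1]=1,scc[2]=?,scc[3]=?,scc[4]=2,scc[5]=?,scc[6]=?,scc[7]=?)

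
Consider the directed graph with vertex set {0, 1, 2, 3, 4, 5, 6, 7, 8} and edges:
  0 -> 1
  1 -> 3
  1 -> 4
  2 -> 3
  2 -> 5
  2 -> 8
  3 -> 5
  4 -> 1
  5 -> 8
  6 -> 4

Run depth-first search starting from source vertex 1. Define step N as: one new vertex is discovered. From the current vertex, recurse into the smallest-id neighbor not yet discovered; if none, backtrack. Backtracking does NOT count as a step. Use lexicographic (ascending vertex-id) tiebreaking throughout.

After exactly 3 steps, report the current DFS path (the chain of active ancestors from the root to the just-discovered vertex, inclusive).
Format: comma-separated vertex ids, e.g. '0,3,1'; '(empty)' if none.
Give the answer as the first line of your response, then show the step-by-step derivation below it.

1,3,5

step 1: discover 1; path=1; order=1
step 2: discover 3; path=1>3; order=1,3
step 3: discover 5; path=1>3>5; order=1,3,5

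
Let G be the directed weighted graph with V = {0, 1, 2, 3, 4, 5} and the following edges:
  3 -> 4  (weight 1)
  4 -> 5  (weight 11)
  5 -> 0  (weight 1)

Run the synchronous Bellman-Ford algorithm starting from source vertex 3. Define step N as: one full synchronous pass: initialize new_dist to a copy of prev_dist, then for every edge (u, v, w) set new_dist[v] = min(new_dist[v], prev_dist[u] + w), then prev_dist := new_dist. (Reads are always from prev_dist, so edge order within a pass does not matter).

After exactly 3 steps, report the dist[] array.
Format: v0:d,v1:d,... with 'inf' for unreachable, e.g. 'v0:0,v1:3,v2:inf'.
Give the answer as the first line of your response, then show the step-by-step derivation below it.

v0:13,v1:inf,v2:inf,v3:0,v4:1,v5:12

step 1: dist = v0:inf,v1:inf,v2:inf,v3:0,v4:1,v5:inf
step 2: dist = v0:inf,v1:inf,v2:inf,v3:0,v4:1,v5:12
step 3: dist = v0:13,v1:inf,v2:inf,v3:0,v4:1,v5:12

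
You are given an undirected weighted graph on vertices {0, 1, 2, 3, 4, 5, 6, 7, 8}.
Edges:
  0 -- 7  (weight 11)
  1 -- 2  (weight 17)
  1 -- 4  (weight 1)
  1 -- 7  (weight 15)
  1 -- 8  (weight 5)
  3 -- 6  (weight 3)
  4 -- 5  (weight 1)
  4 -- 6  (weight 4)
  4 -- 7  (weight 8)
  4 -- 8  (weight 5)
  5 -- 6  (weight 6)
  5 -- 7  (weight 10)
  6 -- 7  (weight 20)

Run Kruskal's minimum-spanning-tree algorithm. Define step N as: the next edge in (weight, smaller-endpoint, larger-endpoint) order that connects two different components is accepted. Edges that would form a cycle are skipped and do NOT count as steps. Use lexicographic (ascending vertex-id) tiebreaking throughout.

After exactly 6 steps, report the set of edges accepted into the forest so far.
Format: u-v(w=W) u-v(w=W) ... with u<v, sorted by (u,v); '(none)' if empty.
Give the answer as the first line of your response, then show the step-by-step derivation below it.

1-4(w=1) 1-8(w=5) 3-6(w=3) 4-5(w=1) 4-6(w=4) 4-7(w=8)

step 1: add edge 1-4 (w=1); MST = {1-4(w=1)}
step 2: add edge 4-5 (w=1); MST = {1-4(w=1) 4-5(w=1)}
step 3: add edge 3-6 (w=3); MST = {1-4(w=1) 3-6(w=3) 4-5(w=1)}
step 4: add edge 4-6 (w=4); MST = {1-4(w=1) 3-6(w=3) 4-5(w=1) 4-6(w=4)}
step 5: add edge 1-8 (w=5); MST = {1-4(w=1) 1-8(w=5) 3-6(w=3) 4-5(w=1) 4-6(w=4)}
step 6: add edge 4-7 (w=8); MST = {1-4(w=1) 1-8(w=5) 3-6(w=3) 4-5(w=1) 4-6(w=4) 4-7(w=8)}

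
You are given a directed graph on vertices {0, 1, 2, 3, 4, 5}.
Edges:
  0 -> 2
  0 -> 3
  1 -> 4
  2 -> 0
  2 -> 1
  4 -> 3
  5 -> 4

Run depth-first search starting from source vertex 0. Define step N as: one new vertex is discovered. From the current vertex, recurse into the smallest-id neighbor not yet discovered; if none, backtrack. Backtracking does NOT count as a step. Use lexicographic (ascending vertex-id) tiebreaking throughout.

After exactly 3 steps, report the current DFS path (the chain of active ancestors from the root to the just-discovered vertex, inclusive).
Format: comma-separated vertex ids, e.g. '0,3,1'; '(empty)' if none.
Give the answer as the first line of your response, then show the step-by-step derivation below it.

0,2,1

step 1: discover 0; path=0; order=0
step 2: discover 2; path=0>2; order=0,2
step 3: discover 1; path=0>2>1; order=0,2,1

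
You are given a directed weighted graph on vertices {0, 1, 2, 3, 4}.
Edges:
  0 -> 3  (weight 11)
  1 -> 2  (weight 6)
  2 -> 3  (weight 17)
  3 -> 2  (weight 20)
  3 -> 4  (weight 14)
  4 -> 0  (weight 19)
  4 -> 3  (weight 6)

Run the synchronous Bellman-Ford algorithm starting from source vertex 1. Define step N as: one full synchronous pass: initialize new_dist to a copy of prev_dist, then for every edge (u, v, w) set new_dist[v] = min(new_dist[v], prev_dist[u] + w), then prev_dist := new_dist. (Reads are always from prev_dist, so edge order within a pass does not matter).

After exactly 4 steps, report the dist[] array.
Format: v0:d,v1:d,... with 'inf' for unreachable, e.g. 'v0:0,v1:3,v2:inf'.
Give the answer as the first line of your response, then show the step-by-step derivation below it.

v0:56,v1:0,v2:6,v3:23,v4:37

step 1: dist = v0:inf,v1:0,v2:6,v3:inf,v4:inf
step 2: dist = v0:inf,v1:0,v2:6,v3:23,v4:inf
step 3: dist = v0:inf,v1:0,v2:6,v3:23,v4:37
step 4: dist = v0:56,v1:0,v2:6,v3:23,v4:37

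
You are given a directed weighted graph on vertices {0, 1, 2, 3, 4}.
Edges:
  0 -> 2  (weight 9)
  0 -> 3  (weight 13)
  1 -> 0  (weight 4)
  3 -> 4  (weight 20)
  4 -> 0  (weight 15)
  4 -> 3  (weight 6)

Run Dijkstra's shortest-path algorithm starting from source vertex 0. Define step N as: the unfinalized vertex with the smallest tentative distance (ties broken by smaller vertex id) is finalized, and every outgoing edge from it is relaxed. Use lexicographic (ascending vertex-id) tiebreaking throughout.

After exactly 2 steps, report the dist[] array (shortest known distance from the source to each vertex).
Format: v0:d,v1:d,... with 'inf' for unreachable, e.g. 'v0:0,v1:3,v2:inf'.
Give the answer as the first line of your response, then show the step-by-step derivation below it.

v0:0,v1:inf,v2:9,v3:13,v4:inf

step 1: dist = v0:0,v1:inf,v2:9,v3:13,v4:inf
step 2: dist = v0:0,v1:inf,v2:9,v3:13,v4:inf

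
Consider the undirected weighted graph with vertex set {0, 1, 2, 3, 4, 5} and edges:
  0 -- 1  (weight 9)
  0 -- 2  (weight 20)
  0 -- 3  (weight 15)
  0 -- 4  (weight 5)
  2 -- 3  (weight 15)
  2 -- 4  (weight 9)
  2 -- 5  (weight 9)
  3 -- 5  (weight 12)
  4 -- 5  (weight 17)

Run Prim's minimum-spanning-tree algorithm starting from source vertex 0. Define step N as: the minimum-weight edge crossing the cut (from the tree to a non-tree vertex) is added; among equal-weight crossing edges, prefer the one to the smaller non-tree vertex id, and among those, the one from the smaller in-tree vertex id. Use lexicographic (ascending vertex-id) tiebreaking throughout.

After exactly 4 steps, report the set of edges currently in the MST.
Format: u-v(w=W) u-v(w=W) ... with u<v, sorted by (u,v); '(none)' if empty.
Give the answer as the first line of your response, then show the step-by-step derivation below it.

0-1(w=9) 0-4(w=5) 2-4(w=9) 2-5(w=9)

step 1: add edge 0-4 (w=5); MST = {0-4(w=5)}
step 2: add edge 0-1 (w=9); MST = {0-1(w=9) 0-4(w=5)}
step 3: add edge 2-4 (w=9); MST = {0-1(w=9) 0-4(w=5) 2-4(w=9)}
step 4: add edge 2-5 (w=9); MST = {0-1(w=9) 0-4(w=5) 2-4(w=9) 2-5(w=9)}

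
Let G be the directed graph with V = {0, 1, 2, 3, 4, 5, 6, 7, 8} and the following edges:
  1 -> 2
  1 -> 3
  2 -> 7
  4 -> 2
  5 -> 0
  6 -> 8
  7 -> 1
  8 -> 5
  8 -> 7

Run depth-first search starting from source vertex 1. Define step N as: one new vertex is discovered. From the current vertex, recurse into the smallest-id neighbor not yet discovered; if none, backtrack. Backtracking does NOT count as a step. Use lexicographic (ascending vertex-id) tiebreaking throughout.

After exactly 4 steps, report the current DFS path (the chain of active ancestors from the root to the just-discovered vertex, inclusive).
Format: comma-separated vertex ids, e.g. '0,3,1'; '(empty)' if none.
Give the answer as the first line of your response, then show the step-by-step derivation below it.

1,3

step 1: discover 1; path=1; order=1
step 2: discover 2; path=1>2; order=1,2
step 3: discover 7; path=1>2>7; order=1,2,7
step 4: discover 3; path=1>3; order=1,2,7,3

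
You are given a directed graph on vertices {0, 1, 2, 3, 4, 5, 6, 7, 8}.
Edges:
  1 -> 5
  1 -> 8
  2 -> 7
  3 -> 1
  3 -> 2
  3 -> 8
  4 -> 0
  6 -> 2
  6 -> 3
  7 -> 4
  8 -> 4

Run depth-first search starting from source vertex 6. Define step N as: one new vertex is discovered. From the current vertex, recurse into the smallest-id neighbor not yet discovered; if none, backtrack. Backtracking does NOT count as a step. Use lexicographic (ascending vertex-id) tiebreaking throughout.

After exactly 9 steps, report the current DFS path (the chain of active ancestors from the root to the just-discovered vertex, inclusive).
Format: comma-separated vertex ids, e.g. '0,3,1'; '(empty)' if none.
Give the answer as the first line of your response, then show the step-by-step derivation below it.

6,3,1,8

step 1: discover 6; path=6; order=6
step 2: discover 2; path=6>2; order=6,2
step 3: discover 7; path=6>2>7; order=6,2,7
step 4: discover 4; path=6>2>7>4; order=6,2,7,4
step 5: discover 0; path=6>2>7>4>0; order=6,2,7,4,0
step 6: discover 3; path=6>3; order=6,2,7,4,0,3
step 7: discover 1; path=6>3>1; order=6,2,7,4,0,3,1
step 8: discover 5; path=6>3>1>5; order=6,2,7,4,0,3,1,5
step 9: discover 8; path=6>3>1>8; order=6,2,7,4,0,3,1,5,8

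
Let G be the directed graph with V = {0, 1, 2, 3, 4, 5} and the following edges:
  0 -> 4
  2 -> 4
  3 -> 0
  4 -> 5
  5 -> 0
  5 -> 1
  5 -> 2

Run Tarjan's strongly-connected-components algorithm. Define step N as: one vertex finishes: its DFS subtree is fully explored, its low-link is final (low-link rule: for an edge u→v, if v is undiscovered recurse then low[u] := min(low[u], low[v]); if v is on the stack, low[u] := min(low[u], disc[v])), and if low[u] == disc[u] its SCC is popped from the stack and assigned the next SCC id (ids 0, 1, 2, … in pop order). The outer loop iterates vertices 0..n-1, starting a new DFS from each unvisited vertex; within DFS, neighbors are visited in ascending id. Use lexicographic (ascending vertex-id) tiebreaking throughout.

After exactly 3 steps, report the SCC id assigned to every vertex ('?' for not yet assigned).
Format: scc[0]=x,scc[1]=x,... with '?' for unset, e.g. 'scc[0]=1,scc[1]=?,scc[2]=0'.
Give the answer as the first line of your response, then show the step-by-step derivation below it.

scc[0]=?,scc[1]=0,scc[2]=?,scc[3]=?,scc[4]=?,scc[5]=?

step 1: low=(low[0]=0,low[1]=3,low[2]=?,low[3]=?,low[4]=1,low[5]=0); scc=(scc[0]=?,scc[1]=0,scc[2]=?,scc[3]=?,scc[4]=?,scc[5]=?)
step 2: low=(low[0]=0,low[1]=3,low[2]=1,low[3]=?,low[4]=1,low[5]=0); scc=(scc[0]=?,scc[1]=0,scc[2]=?,scc[3]=?,scc[4]=?,scc[5]=?)
step 3: low=(low[0]=0,low[1]=3,low[2]=1,low[3]=?,low[4]=1,low[5]=0); scc=(scc[0]=?,scc[1]=0,scc[2]=?,scc[3]=?,scc[4]=?,scc[5]=?)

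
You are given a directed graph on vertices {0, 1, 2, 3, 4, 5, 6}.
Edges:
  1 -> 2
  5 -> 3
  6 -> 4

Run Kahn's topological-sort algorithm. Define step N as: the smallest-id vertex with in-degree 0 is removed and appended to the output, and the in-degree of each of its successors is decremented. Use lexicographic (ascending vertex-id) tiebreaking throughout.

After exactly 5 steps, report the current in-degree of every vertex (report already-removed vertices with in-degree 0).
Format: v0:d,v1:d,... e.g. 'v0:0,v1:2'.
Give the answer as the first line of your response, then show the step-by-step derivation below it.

v0:0,v1:0,v2:0,v3:0,v4:1,v5:0,v6:0

step 1: output 0; order=[0]; indeg=(0,0,1,1,1,0,0)
step 2: output 1; order=[0,1]; indeg=(0,0,0,1,1,0,0)
step 3: output 2; order=[0,1,2]; indeg=(0,0,0,1,1,0,0)
step 4: output 5; order=[0,1,2,5]; indeg=(0,0,0,0,1,0,0)
step 5: output 3; order=[0,1,2,5,3]; indeg=(0,0,0,0,1,0,0)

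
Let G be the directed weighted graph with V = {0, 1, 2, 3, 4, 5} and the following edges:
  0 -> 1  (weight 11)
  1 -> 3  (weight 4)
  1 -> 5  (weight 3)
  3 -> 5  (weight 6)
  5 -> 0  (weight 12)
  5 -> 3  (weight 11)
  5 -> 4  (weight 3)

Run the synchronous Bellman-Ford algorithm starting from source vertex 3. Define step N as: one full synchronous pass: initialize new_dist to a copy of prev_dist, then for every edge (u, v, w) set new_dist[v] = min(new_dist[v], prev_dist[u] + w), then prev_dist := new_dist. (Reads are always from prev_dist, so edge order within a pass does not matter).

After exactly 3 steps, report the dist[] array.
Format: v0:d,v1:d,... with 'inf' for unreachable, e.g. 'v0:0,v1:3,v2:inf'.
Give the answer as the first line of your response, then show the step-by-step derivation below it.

v0:18,v1:29,v2:inf,v3:0,v4:9,v5:6

step 1: dist = v0:inf,v1:inf,v2:inf,v3:0,v4:inf,v5:6
step 2: dist = v0:18,v1:inf,v2:inf,v3:0,v4:9,v5:6
step 3: dist = v0:18,v1:29,v2:inf,v3:0,v4:9,v5:6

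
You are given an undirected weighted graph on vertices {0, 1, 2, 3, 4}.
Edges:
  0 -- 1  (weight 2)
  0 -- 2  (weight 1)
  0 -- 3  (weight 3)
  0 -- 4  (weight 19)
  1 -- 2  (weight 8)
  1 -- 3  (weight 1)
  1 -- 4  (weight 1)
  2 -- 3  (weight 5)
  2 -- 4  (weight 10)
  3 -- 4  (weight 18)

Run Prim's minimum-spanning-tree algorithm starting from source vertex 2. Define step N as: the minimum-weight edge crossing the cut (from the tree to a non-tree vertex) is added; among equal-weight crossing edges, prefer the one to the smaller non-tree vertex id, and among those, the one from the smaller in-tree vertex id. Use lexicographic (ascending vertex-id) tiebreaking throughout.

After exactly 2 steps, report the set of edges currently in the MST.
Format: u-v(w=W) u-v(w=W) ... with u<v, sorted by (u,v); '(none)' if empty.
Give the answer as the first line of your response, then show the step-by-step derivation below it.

0-1(w=2) 0-2(w=1)

step 1: add edge 0-2 (w=1); MST = {0-2(w=1)}
step 2: add edge 0-1 (w=2); MST = {0-1(w=2) 0-2(w=1)}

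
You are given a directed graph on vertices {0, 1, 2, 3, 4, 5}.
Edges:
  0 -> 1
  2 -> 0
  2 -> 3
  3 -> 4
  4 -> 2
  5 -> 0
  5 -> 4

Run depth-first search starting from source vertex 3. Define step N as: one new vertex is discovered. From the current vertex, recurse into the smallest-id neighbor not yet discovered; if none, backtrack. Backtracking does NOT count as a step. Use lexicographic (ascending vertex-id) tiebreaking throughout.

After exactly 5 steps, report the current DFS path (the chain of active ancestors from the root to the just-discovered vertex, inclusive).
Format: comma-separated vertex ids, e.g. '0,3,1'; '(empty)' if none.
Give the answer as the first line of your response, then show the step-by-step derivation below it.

3,4,2,0,1

step 1: discover 3; path=3; order=3
step 2: discover 4; path=3>4; order=3,4
step 3: discover 2; path=3>4>2; order=3,4,2
step 4: discover 0; path=3>4>2>0; order=3,4,2,0
step 5: discover 1; path=3>4>2>0>1; order=3,4,2,0,1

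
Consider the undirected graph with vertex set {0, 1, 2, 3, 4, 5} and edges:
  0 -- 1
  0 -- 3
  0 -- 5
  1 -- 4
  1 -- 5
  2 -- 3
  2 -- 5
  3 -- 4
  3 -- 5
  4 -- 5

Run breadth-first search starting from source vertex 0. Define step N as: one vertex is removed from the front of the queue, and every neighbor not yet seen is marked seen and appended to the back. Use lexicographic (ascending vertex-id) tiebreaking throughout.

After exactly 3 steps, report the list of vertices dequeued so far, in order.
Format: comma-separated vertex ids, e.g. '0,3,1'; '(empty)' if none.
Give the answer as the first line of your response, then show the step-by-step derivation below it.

0,1,3

step 1: dequeue 0; queue=[1,3,5]; order=0
step 2: dequeue 1; queue=[3,5,4]; order=0,1
step 3: dequeue 3; queue=[5,4,2]; order=0,1,3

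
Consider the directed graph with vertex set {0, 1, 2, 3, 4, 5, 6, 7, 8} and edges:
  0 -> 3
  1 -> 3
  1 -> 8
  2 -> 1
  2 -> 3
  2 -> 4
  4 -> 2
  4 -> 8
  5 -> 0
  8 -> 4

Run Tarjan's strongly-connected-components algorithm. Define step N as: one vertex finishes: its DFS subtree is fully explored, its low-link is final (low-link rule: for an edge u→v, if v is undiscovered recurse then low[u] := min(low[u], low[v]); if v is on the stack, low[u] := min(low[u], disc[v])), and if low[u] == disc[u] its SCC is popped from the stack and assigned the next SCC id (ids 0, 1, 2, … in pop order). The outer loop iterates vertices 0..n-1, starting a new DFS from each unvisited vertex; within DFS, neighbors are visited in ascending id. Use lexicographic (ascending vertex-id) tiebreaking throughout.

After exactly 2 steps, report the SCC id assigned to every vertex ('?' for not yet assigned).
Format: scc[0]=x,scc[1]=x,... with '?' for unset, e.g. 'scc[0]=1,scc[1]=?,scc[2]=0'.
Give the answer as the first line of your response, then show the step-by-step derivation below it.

scc[0]=1,scc[1]=?,scc[2]=?,scc[3]=0,scc[4]=?,scc[5]=?,scc[6]=?,scc[7]=?,scc[8]=?

step 1: low=(low[0]=0,low[1]=?,low[2]=?,low[3]=1,low[4]=?,low[5]=?,low[6]=?,low[7]=?,low[8]=?); scc=(scc[0]=?,scc[1]=?,scc[2]=?,scc[3]=0,scc[4]=?,scc[5]=?,scc[6]=?,scc[7]=?,scc[8]=?)
step 2: low=(low[0]=0,low[1]=?,low[2]=?,low[3]=1,low[4]=?,low[5]=?,low[6]=?,low[7]=?,low[8]=?); scc=(scc[0]=1,scc[1]=?,scc[2]=?,scc[3]=0,scc[4]=?,scc[5]=?,scc[6]=?,scc[7]=?,scc[8]=?)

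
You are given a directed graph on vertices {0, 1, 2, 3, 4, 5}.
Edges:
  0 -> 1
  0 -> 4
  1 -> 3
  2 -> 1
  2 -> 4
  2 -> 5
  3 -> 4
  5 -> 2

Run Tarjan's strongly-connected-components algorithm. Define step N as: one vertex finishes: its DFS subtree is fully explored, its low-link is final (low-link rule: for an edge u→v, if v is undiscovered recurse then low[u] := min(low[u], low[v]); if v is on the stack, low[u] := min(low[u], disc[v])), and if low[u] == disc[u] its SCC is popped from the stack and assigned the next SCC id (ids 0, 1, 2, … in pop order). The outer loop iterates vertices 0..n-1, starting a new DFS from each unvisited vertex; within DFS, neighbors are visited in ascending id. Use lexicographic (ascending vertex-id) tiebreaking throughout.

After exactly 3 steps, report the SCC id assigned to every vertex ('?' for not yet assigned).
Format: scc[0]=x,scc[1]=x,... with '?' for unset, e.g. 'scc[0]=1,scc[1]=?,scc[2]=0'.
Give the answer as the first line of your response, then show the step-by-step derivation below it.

scc[0]=?,scc[1]=2,scc[2]=?,scc[3]=1,scc[4]=0,scc[5]=?

step 1: low=(low[0]=0,low[1]=1,low[2]=?,low[3]=2,low[4]=3,low[5]=?); scc=(scc[0]=?,scc[1]=?,scc[2]=?,scc[3]=?,scc[4]=0,scc[5]=?)
step 2: low=(low[0]=0,low[1]=1,low[2]=?,low[3]=2,low[4]=3,low[5]=?); scc=(scc[0]=?,scc[1]=?,scc[2]=?,scc[3]=1,scc[4]=0,scc[5]=?)
step 3: low=(low[0]=0,low[1]=1,low[2]=?,low[3]=2,low[4]=3,low[5]=?); scc=(scc[0]=?,scc[1]=2,scc[2]=?,scc[3]=1,scc[4]=0,scc[5]=?)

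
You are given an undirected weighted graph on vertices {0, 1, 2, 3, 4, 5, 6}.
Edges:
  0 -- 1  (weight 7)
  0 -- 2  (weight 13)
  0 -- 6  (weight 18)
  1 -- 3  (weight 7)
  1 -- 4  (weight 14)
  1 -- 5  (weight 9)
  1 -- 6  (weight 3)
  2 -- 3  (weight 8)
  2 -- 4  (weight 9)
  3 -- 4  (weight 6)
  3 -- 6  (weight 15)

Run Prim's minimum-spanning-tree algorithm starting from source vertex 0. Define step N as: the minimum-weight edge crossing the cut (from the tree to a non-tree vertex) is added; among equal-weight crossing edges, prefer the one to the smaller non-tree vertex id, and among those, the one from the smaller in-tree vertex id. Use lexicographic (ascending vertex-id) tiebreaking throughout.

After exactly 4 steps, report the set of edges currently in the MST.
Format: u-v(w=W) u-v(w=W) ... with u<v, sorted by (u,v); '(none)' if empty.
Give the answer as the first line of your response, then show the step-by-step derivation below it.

0-1(w=7) 1-3(w=7) 1-6(w=3) 3-4(w=6)

step 1: add edge 0-1 (w=7); MST = {0-1(w=7)}
step 2: add edge 1-6 (w=3); MST = {0-1(w=7) 1-6(w=3)}
step 3: add edge 1-3 (w=7); MST = {0-1(w=7) 1-3(w=7) 1-6(w=3)}
step 4: add edge 3-4 (w=6); MST = {0-1(w=7) 1-3(w=7) 1-6(w=3) 3-4(w=6)}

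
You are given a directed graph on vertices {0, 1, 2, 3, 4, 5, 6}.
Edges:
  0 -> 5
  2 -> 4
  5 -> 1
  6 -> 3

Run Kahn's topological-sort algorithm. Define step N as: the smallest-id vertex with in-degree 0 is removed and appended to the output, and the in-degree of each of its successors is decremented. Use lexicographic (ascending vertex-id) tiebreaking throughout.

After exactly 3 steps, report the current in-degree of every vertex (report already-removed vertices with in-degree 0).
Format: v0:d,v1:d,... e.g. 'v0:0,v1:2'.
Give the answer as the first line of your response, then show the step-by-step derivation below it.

v0:0,v1:1,v2:0,v3:1,v4:0,v5:0,v6:0

step 1: output 0; order=[0]; indeg=(0,1,0,1,1,0,0)
step 2: output 2; order=[0,2]; indeg=(0,1,0,1,0,0,0)
step 3: output 4; order=[0,2,4]; indeg=(0,1,0,1,0,0,0)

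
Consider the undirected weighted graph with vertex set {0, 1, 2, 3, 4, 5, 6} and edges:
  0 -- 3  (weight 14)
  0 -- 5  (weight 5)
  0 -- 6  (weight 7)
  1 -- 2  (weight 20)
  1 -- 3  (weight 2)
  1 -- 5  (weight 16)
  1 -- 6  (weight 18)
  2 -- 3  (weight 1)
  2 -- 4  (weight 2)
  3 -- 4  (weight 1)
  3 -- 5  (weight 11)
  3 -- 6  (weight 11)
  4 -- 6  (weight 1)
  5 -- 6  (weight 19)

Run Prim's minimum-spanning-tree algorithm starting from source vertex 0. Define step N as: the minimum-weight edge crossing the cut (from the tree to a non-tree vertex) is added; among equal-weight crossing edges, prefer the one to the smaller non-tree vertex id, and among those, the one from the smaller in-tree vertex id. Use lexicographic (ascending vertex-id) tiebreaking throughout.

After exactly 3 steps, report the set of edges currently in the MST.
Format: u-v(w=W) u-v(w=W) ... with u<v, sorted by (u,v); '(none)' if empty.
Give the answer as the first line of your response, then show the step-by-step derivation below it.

0-5(w=5) 0-6(w=7) 4-6(w=1)

step 1: add edge 0-5 (w=5); MST = {0-5(w=5)}
step 2: add edge 0-6 (w=7); MST = {0-5(w=5) 0-6(w=7)}
step 3: add edge 4-6 (w=1); MST = {0-5(w=5) 0-6(w=7) 4-6(w=1)}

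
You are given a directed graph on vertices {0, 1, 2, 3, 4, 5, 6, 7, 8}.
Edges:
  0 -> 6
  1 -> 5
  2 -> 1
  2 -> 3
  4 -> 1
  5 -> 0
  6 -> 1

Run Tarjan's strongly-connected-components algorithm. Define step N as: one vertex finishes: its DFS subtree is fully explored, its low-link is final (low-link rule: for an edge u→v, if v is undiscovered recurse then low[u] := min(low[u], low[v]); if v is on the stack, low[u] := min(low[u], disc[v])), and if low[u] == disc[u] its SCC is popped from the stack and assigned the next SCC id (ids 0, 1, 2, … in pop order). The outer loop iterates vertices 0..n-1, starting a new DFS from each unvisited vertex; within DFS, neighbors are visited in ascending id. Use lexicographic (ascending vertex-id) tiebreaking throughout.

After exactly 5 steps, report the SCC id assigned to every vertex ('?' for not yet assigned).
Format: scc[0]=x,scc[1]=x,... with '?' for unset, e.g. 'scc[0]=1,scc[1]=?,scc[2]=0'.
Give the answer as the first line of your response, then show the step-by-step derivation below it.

scc[0]=0,scc[1]=0,scc[2]=?,scc[3]=1,scc[4]=?,scc[5]=0,scc[6]=0,scc[7]=?,scc[8]=?

step 1: low=(low[0]=0,low[1]=2,low[2]=?,low[3]=?,low[4]=?,low[5]=0,low[6]=1,low[7]=?,low[8]=?); scc=(scc[0]=?,scc[1]=?,scc[2]=?,scc[3]=?,scc[4]=?,scc[5]=?,scc[6]=?,scc[7]=?,scc[8]=?)
step 2: low=(low[0]=0,low[1]=0,low[2]=?,low[3]=?,low[4]=?,low[5]=0,low[6]=1,low[7]=?,low[8]=?); scc=(scc[0]=?,scc[1]=?,scc[2]=?,scc[3]=?,scc[4]=?,scc[5]=?,scc[6]=?,scc[7]=?,scc[8]=?)
step 3: low=(low[0]=0,low[1]=0,low[2]=?,low[3]=?,low[4]=?,low[5]=0,low[6]=0,low[7]=?,low[8]=?); scc=(scc[0]=?,scc[1]=?,scc[2]=?,scc[3]=?,scc[4]=?,scc[5]=?,scc[6]=?,scc[7]=?,scc[8]=?)
step 4: low=(low[0]=0,low[1]=0,low[2]=?,low[3]=?,low[4]=?,low[5]=0,low[6]=0,low[7]=?,low[8]=?); scc=(scc[0]=0,scc[1]=0,scc[2]=?,scc[3]=?,scc[4]=?,scc[5]=0,scc[6]=0,scc[7]=?,scc[8]=?)
step 5: low=(low[0]=0,low[1]=0,low[2]=4,low[3]=5,low[4]=?,low[5]=0,low[6]=0,low[7]=?,low[8]=?); scc=(scc[0]=0,scc[1]=0,scc[2]=?,scc[3]=1,scc[4]=?,scc[5]=0,scc[6]=0,scc[7]=?,scc[8]=?)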